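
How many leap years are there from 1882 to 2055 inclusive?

Years divisible by 4: 1884, 1888, …, 2052 — 43 in all.
Of these, 1900 is divisible by 100 but not 400, so not leap.
2000 is divisible by 400, so still leap.
Leap years: 43 − 1 = 42.

42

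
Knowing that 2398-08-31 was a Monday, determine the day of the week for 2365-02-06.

Saturday

Count forward from the earlier date (February 6, 2365) to the later (August 31, 2398):
From February 6, 2365 to February 6, 2398: 33 years, of which 8 contain a Feb 29 — 25×365 + 8×366 = 12053 days.
February 2398: 28 − 6 = 22 days remain (2398 is not a leap year, so February has 28 days).
Then March (31), April (30), May (31), June (30), July (31): 31 + 30 + 31 + 30 + 31 = 153 days.
August 1–31, 2398: 31 days.
Residual: 206 days.
Total: 12259 days.
12259 mod 7 = 2, so 2 days before Monday is Saturday.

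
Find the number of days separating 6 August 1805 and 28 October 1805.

August 1805: 31 − 6 = 25 days remain.
Then September (30): 30 days.
October 1–28, 1805: 28 days.
Total: 25 + 30 + 28 = 83 days.

83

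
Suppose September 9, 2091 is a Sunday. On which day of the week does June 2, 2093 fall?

Tuesday

September 2091: 30 − 9 = 21 days remain.
Then 20 full months totalling 609 days.
June 1–2, 2093: 2 days.
Total: 21 + 609 + 2 = 632 days.
632 mod 7 = 2, so 2 days after Sunday is Tuesday.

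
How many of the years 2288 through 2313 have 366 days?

6

Years divisible by 4 in [2288, 2313]: 2288, 2292, 2296, 2300, 2304, 2308, 2312.
Of these, 2300 is divisible by 100 but not 400, so not leap.
Leap years: 7 − 1 = 6.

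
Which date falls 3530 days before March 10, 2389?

July 11, 2379

Count 3530 days before March 10, 2389:
Day-of-year of July 11, 2379: 192.
Day-of-year of March 10, 2389: 69.
2379 has 365 days, so 365 − 192 = 173 days remain in 2379.
Full years 2380–2388: 6 common + 3 leap = 6×365 + 3×366 = 3288 days.
Total: 173 + 3288 + 69 = 3530 days.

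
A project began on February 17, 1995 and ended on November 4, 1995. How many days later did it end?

February 1995: 28 − 17 = 11 days remain (1995 is not a leap year, so February has 28 days).
Then March (31), April (30), May (31), June (30), July (31), August (31), September (30), October (31): 31 + 30 + 31 + 30 + 31 + 31 + 30 + 31 = 245 days.
November 1–4, 1995: 4 days.
Total: 11 + 245 + 4 = 260 days.

260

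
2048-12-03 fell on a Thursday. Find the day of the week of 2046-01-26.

Count forward from the earlier date (January 26, 2046) to the later (December 3, 2048):
January 26, 2046 → January 26, 2047: 365 days.
January 26, 2047 → January 26, 2048: 365 days.
January 2048: 31 − 26 = 5 days remain.
Then 10 full months totalling 304 days.
December 1–3, 2048: 3 days.
Residual: 312 days.
Total: 1042 days.
1042 mod 7 = 6, so 6 days before Thursday is Friday.

Friday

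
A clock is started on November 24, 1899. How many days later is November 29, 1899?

Within November 1899: 29 − 24 = 5 days.

5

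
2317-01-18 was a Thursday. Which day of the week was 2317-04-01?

January 2317: 31 − 18 = 13 days remain.
Then February 2317 (28), March (31): 28 + 31 = 59 days.
April 1, 2317: 1 day.
Total: 13 + 59 + 1 = 73 days.
73 mod 7 = 3, so 3 days after Thursday is Sunday.

Sunday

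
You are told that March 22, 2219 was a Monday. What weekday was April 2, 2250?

From March 22, 2219 to March 22, 2250: 31 years, of which 8 contain a Feb 29 — 23×365 + 8×366 = 11323 days.
March 2250: 31 − 22 = 9 days remain.
April 1–2, 2250: 2 days.
Residual: 11 days.
Total: 11334 days.
11334 mod 7 = 1, so 1 day after Monday is Tuesday.

Tuesday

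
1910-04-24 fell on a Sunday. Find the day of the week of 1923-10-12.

Friday

Day-of-year of April 24, 1910: 114.
Day-of-year of October 12, 1923: 285.
1910 has 365 days, so 365 − 114 = 251 days remain in 1910.
Full years 1911–1922: 9 common + 3 leap = 9×365 + 3×366 = 4383 days.
Total: 251 + 4383 + 285 = 4919 days.
4919 mod 7 = 5, so 5 days after Sunday is Friday.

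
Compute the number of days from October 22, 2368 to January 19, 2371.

Day-of-year of October 22, 2368: 296.
Day-of-year of January 19, 2371: 19.
2368 has 366 days, so 366 − 296 = 70 days remain in 2368.
Full years: 2369: 365; 2370: 365. Sum = 730.
Total: 70 + 730 + 19 = 819 days.

819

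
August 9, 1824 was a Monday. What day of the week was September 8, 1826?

Friday

August 9, 1824 → August 9, 1825: 365 days.
August 9, 1825 → August 9, 1826: 365 days.
August 1826: 31 − 9 = 22 days remain.
September 1–8, 1826: 8 days.
Residual: 30 days.
Total: 760 days.
760 mod 7 = 4, so 4 days after Monday is Friday.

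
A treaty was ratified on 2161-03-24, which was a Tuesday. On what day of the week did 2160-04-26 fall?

Saturday

Count forward from the earlier date (April 26, 2160) to the later (March 24, 2161):
Day-of-year of April 26, 2160: 117.
Day-of-year of March 24, 2161: 83.
2160 has 366 days, so 366 − 117 = 249 days remain in 2160.
Total: 249 + 83 = 332 days.
332 mod 7 = 3, so 3 days before Tuesday is Saturday.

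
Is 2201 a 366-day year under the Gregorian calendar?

No

2201 is not a leap year.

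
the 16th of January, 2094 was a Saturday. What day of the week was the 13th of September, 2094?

Monday

January 2094: 31 − 16 = 15 days remain.
Then February 2094 (28), March (31), April (30), May (31), June (30), July (31), August (31): 28 + 31 + 30 + 31 + 30 + 31 + 31 = 212 days.
September 1–13, 2094: 13 days.
Total: 15 + 212 + 13 = 240 days.
240 mod 7 = 2, so 2 days after Saturday is Monday.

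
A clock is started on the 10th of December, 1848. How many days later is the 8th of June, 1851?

910

Day-of-year of December 10, 1848: 345.
Day-of-year of June 8, 1851: 159.
1848 has 366 days, so 366 − 345 = 21 days remain in 1848.
Full years: 1849: 365; 1850: 365. Sum = 730.
Total: 21 + 730 + 159 = 910 days.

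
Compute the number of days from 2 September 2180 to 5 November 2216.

Day-of-year of September 2, 2180: 246.
Day-of-year of November 5, 2216: 310.
2180 has 366 days, so 366 − 246 = 120 days remain in 2180.
Full years 2181–2215: 28 common + 7 leap = 28×365 + 7×366 = 12782 days.
Total: 120 + 12782 + 310 = 13212 days.

13212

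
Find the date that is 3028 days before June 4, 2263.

February 18, 2255

Count 3028 days before June 4, 2263:
Day-of-year of February 18, 2255: 49.
Day-of-year of June 4, 2263: 155.
2255 has 365 days, so 365 − 49 = 316 days remain in 2255.
Full years 2256–2262: 5 common + 2 leap = 5×365 + 2×366 = 2557 days.
Total: 316 + 2557 + 155 = 3028 days.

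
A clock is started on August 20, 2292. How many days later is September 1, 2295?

1107

Day-of-year of August 20, 2292: 233.
Day-of-year of September 1, 2295: 244.
2292 has 366 days, so 366 − 233 = 133 days remain in 2292.
Full years: 2293: 365; 2294: 365. Sum = 730.
Total: 133 + 730 + 244 = 1107 days.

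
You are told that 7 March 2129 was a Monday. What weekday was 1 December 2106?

Wednesday

Count forward from the earlier date (December 1, 2106) to the later (March 7, 2129):
From December 1, 2106 to December 1, 2128: 22 years, of which 6 contain a Feb 29 — 16×365 + 6×366 = 8036 days.
December 2128: 31 − 1 = 30 days remain.
Then January (31), February 2129 (28): 31 + 28 = 59 days.
March 1–7, 2129: 7 days.
Residual: 96 days.
Total: 8132 days.
8132 mod 7 = 5, so 5 days before Monday is Wednesday.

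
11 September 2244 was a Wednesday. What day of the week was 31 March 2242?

Thursday

Count forward from the earlier date (March 31, 2242) to the later (September 11, 2244):
March 31, 2242 → March 31, 2243: 365 days.
March 31, 2243 → March 31, 2244: 366 days (2244 is a leap year).
March 2244: 31 − 31 = 0 days remain.
Then April (30), May (31), June (30), July (31), August (31): 30 + 31 + 30 + 31 + 31 = 153 days.
September 1–11, 2244: 11 days.
Residual: 164 days.
Total: 895 days.
895 mod 7 = 6, so 6 days before Wednesday is Thursday.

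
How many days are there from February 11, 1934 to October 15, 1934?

February 1934: 28 − 11 = 17 days remain (1934 is not a leap year, so February has 28 days).
Then March (31), April (30), May (31), June (30), July (31), August (31), September (30): 31 + 30 + 31 + 30 + 31 + 31 + 30 = 214 days.
October 1–15, 1934: 15 days.
Total: 17 + 214 + 15 = 246 days.

246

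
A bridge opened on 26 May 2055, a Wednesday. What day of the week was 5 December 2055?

May 2055: 31 − 26 = 5 days remain.
Then June (30), July (31), August (31), September (30), October (31), November (30): 30 + 31 + 31 + 30 + 31 + 30 = 183 days.
December 1–5, 2055: 5 days.
Total: 5 + 183 + 5 = 193 days.
193 mod 7 = 4, so 4 days after Wednesday is Sunday.

Sunday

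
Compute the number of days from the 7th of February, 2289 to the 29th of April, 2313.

8846

Day-of-year of February 7, 2289: 38.
Day-of-year of April 29, 2313: 119.
2289 has 365 days, so 365 − 38 = 327 days remain in 2289.
Full years 2290–2312: 18 common + 5 leap = 18×365 + 5×366 = 8400 days.
Total: 327 + 8400 + 119 = 8846 days.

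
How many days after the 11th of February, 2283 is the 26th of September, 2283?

February 2283: 28 − 11 = 17 days remain (2283 is not a leap year, so February has 28 days).
Then March (31), April (30), May (31), June (30), July (31), August (31): 31 + 30 + 31 + 30 + 31 + 31 = 184 days.
September 1–26, 2283: 26 days.
Total: 17 + 184 + 26 = 227 days.

227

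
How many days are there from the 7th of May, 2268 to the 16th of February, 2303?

From May 7, 2268 to May 7, 2302: 34 years, of which 7 contain a Feb 29 — 27×365 + 7×366 = 12417 days.
(2300 is not a leap year (divisible by 100 but not 400).)
May 2302: 31 − 7 = 24 days remain.
Then June (30), July (31), August (31), September (30), October (31), November (30), December (31), January (31): 30 + 31 + 31 + 30 + 31 + 30 + 31 + 31 = 245 days.
February 1–16, 2303: 16 days (2303 is not a leap year).
Residual: 285 days.
Total: 12702 days.

12702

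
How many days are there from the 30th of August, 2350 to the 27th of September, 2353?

August 30, 2350 → August 30, 2351: 365 days.
August 30, 2351 → August 30, 2352: 366 days (2352 is a leap year).
August 30, 2352 → August 30, 2353: 365 days.
August 2353: 31 − 30 = 1 day remains.
September 1–27, 2353: 27 days.
Residual: 28 days.
Total: 1124 days.

1124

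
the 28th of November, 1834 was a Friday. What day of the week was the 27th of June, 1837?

Tuesday

November 28, 1834 → November 28, 1835: 365 days.
November 28, 1835 → November 28, 1836: 366 days (1836 is a leap year).
November 1836: 30 − 28 = 2 days remain.
Then December (31), January (31), February 1837 (28), March (31), April (30), May (31): 31 + 31 + 28 + 31 + 30 + 31 = 182 days.
June 1–27, 1837: 27 days.
Residual: 211 days.
Total: 942 days.
942 mod 7 = 4, so 4 days after Friday is Tuesday.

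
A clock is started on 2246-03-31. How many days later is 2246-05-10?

40

March 2246: 31 − 31 = 0 days remain.
Then April (30): 30 days.
May 1–10, 2246: 10 days.
Total: 0 + 30 + 10 = 40 days.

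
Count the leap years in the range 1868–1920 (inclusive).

Years divisible by 4: 1868, 1872, …, 1920 — 14 in all.
Of these, 1900 is divisible by 100 but not 400, so not leap.
Leap years: 14 − 1 = 13.

13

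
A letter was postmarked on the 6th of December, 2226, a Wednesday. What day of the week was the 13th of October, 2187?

Count forward from the earlier date (October 13, 2187) to the later (December 6, 2226):
Day-of-year of October 13, 2187: 286.
Day-of-year of December 6, 2226: 340.
2187 has 365 days, so 365 − 286 = 79 days remain in 2187.
Full years 2188–2225: 29 common + 9 leap = 29×365 + 9×366 = 13879 days.
Total: 79 + 13879 + 340 = 14298 days.
14298 mod 7 = 4, so 4 days before Wednesday is Saturday.

Saturday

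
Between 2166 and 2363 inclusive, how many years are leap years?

Years divisible by 4: 2168, 2172, …, 2360 — 49 in all.
Of these, 2200, 2300 are divisible by 100 but not 400, so not leap.
Leap years: 49 − 2 = 47.

47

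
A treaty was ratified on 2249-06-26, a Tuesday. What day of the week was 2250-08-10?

Saturday

June 26, 2249 → June 26, 2250: 365 days.
June 2250: 30 − 26 = 4 days remain.
Then July (31): 31 days.
August 1–10, 2250: 10 days.
Residual: 45 days.
Total: 410 days.
410 mod 7 = 4, so 4 days after Tuesday is Saturday.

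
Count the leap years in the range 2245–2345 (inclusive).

Years divisible by 4: 2248, 2252, …, 2344 — 25 in all.
Of these, 2300 is divisible by 100 but not 400, so not leap.
Leap years: 25 − 1 = 24.

24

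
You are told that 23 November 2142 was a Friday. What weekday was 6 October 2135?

Count forward from the earlier date (October 6, 2135) to the later (November 23, 2142):
From October 6, 2135 to October 6, 2142: 7 years, of which 2 contain a Feb 29 — 5×365 + 2×366 = 2557 days.
October 2142: 31 − 6 = 25 days remain.
November 1–23, 2142: 23 days.
Residual: 48 days.
Total: 2605 days.
2605 mod 7 = 1, so 1 day before Friday is Thursday.

Thursday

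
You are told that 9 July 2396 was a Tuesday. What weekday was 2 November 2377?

Count forward from the earlier date (November 2, 2377) to the later (July 9, 2396):
From November 2, 2377 to November 2, 2395: 18 years, of which 4 contain a Feb 29 — 14×365 + 4×366 = 6574 days.
November 2395: 30 − 2 = 28 days remain.
Then December (31), January (31), February 2396 (29), March (31), April (30), May (31), June (30): 31 + 31 + 29 + 31 + 30 + 31 + 30 = 213 days.
July 1–9, 2396: 9 days.
Residual: 250 days.
Total: 6824 days.
6824 mod 7 = 6, so 6 days before Tuesday is Wednesday.

Wednesday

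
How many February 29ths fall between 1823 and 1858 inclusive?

Years divisible by 4 in [1823, 1858]: 1824, 1828, 1832, 1836, 1840, 1844, 1848, 1852, 1856.
No century exceptions apply. Count: 9.

9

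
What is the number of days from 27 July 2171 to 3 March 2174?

July 27, 2171 → July 27, 2172: 366 days (2172 is a leap year).
July 27, 2172 → July 27, 2173: 365 days.
July 2173: 31 − 27 = 4 days remain.
Then August (31), September (30), October (31), November (30), December (31), January (31), February 2174 (28): 31 + 30 + 31 + 30 + 31 + 31 + 28 = 212 days.
March 1–3, 2174: 3 days.
Residual: 219 days.
Total: 950 days.

950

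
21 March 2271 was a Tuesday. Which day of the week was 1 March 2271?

Count forward from the earlier date (March 1, 2271) to the later (March 21, 2271):
Within March 2271: 21 − 1 = 20 days.
20 mod 7 = 6, so 6 days before Tuesday is Wednesday.

Wednesday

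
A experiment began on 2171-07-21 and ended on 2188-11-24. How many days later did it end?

6336

Day-of-year of July 21, 2171: 202.
Day-of-year of November 24, 2188: 329.
2171 has 365 days, so 365 − 202 = 163 days remain in 2171.
Full years 2172–2187: 12 common + 4 leap = 12×365 + 4×366 = 5844 days.
Total: 163 + 5844 + 329 = 6336 days.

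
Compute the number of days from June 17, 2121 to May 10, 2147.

Day-of-year of June 17, 2121: 168.
Day-of-year of May 10, 2147: 130.
2121 has 365 days, so 365 − 168 = 197 days remain in 2121.
Full years 2122–2146: 19 common + 6 leap = 19×365 + 6×366 = 9131 days.
Total: 197 + 9131 + 130 = 9458 days.

9458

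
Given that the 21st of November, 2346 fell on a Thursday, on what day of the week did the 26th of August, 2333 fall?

Count forward from the earlier date (August 26, 2333) to the later (November 21, 2346):
From August 26, 2333 to August 26, 2346: 13 years, of which 3 contain a Feb 29 — 10×365 + 3×366 = 4748 days.
August 2346: 31 − 26 = 5 days remain.
Then September (30), October (31): 30 + 31 = 61 days.
November 1–21, 2346: 21 days.
Residual: 87 days.
Total: 4835 days.
4835 mod 7 = 5, so 5 days before Thursday is Saturday.

Saturday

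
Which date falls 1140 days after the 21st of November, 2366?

the 4th of January, 2370

Count 1140 days after November 21, 2366:
November 21, 2366 → November 21, 2367: 365 days.
November 21, 2367 → November 21, 2368: 366 days (2368 is a leap year).
November 21, 2368 → November 21, 2369: 365 days.
November 2369: 30 − 21 = 9 days remain.
Then December (31): 31 days.
January 1–4, 2370: 4 days.
Residual: 44 days.
Total: 1140 days.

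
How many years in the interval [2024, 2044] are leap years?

Years divisible by 4 in [2024, 2044]: 2024, 2028, 2032, 2036, 2040, 2044.
No century exceptions apply. Count: 6.

6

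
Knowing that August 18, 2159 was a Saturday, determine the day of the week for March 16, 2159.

Count forward from the earlier date (March 16, 2159) to the later (August 18, 2159):
March 2159: 31 − 16 = 15 days remain.
Then April (30), May (31), June (30), July (31): 30 + 31 + 30 + 31 = 122 days.
August 1–18, 2159: 18 days.
Total: 15 + 122 + 18 = 155 days.
155 mod 7 = 1, so 1 day before Saturday is Friday.

Friday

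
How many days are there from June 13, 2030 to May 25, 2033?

June 13, 2030 → June 13, 2031: 365 days.
June 13, 2031 → June 13, 2032: 366 days (2032 is a leap year).
June 2032: 30 − 13 = 17 days remain.
Then 10 full months totalling 304 days.
May 1–25, 2033: 25 days.
Residual: 346 days.
Total: 1077 days.

1077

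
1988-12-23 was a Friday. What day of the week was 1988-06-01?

Wednesday

Count forward from the earlier date (June 1, 1988) to the later (December 23, 1988):
June 1988: 30 − 1 = 29 days remain.
Then July (31), August (31), September (30), October (31), November (30): 31 + 31 + 30 + 31 + 30 = 153 days.
December 1–23, 1988: 23 days.
Total: 29 + 153 + 23 = 205 days.
205 mod 7 = 2, so 2 days before Friday is Wednesday.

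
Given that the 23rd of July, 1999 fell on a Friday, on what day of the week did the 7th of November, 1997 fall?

Count forward from the earlier date (November 7, 1997) to the later (July 23, 1999):
Day-of-year of November 7, 1997: 311.
Day-of-year of July 23, 1999: 204.
1997 has 365 days, so 365 − 311 = 54 days remain in 1997.
Full years: 1998: 365. Sum = 365.
Total: 54 + 365 + 204 = 623 days.
623 is a multiple of 7, so the 7th of November, 1997 falls on the same weekday: Friday.

Friday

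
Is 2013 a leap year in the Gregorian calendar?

No

2013 is not a leap year.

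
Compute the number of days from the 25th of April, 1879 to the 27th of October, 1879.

April 1879: 30 − 25 = 5 days remain.
Then May (31), June (30), July (31), August (31), September (30): 31 + 30 + 31 + 31 + 30 = 153 days.
October 1–27, 1879: 27 days.
Total: 5 + 153 + 27 = 185 days.

185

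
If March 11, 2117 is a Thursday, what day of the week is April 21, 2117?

March 2117: 31 − 11 = 20 days remain.
April 1–21, 2117: 21 days.
Total: 20 + 21 = 41 days.
41 mod 7 = 6, so 6 days after Thursday is Wednesday.

Wednesday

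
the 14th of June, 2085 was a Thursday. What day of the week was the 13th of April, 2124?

Thursday

Day-of-year of June 14, 2085: 165.
Day-of-year of April 13, 2124: 104.
2085 has 365 days, so 365 − 165 = 200 days remain in 2085.
Full years 2086–2123: 30 common + 8 leap = 30×365 + 8×366 = 13878 days.
Total: 200 + 13878 + 104 = 14182 days.
14182 is a multiple of 7, so the 13th of April, 2124 falls on the same weekday: Thursday.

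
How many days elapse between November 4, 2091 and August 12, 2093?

November 2091: 30 − 4 = 26 days remain.
Then 20 full months totalling 609 days.
August 1–12, 2093: 12 days.
Total: 26 + 609 + 12 = 647 days.

647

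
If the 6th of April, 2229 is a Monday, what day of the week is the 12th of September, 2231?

Day-of-year of April 6, 2229: 96.
Day-of-year of September 12, 2231: 255.
2229 has 365 days, so 365 − 96 = 269 days remain in 2229.
Full years: 2230: 365. Sum = 365.
Total: 269 + 365 + 255 = 889 days.
889 is a multiple of 7, so the 12th of September, 2231 falls on the same weekday: Monday.

Monday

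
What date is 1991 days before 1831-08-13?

1826-03-01

Count 1991 days before August 13, 1831:
March 1, 1826 → March 1, 1827: 365 days.
March 1, 1827 → March 1, 1828: 366 days (1828 is a leap year).
March 1, 1828 → March 1, 1829: 365 days.
March 1, 1829 → March 1, 1830: 365 days.
March 1, 1830 → March 1, 1831: 365 days.
March 1831: 31 − 1 = 30 days remain.
Then April (30), May (31), June (30), July (31): 30 + 31 + 30 + 31 = 122 days.
August 1–13, 1831: 13 days.
Residual: 165 days.
Total: 1991 days.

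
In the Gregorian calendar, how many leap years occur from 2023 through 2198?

Years divisible by 4: 2024, 2028, …, 2196 — 44 in all.
Of these, 2100 is divisible by 100 but not 400, so not leap.
Leap years: 44 − 1 = 43.

43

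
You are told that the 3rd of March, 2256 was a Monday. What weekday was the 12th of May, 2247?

Wednesday

Count forward from the earlier date (May 12, 2247) to the later (March 3, 2256):
Day-of-year of May 12, 2247: 132.
Day-of-year of March 3, 2256: 63.
2247 has 365 days, so 365 − 132 = 233 days remain in 2247.
Full years 2248–2255: 6 common + 2 leap = 6×365 + 2×366 = 2922 days.
Total: 233 + 2922 + 63 = 3218 days.
3218 mod 7 = 5, so 5 days before Monday is Wednesday.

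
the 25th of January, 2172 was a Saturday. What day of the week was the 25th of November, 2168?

Friday

Count forward from the earlier date (November 25, 2168) to the later (January 25, 2172):
Day-of-year of November 25, 2168: 330.
Day-of-year of January 25, 2172: 25.
2168 has 366 days, so 366 − 330 = 36 days remain in 2168.
Full years: 2169: 365; 2170: 365; 2171: 365. Sum = 1095.
Total: 36 + 1095 + 25 = 1156 days.
1156 mod 7 = 1, so 1 day before Saturday is Friday.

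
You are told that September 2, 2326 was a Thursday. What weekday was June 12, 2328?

Tuesday

September 2326: 30 − 2 = 28 days remain.
Then 20 full months totalling 609 days.
June 1–12, 2328: 12 days.
Total: 28 + 609 + 12 = 649 days.
649 mod 7 = 5, so 5 days after Thursday is Tuesday.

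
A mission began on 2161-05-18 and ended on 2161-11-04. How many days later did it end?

170

May 2161: 31 − 18 = 13 days remain.
Then June (30), July (31), August (31), September (30), October (31): 30 + 31 + 31 + 30 + 31 = 153 days.
November 1–4, 2161: 4 days.
Total: 13 + 153 + 4 = 170 days.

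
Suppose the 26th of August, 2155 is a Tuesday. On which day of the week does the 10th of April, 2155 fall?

Thursday

Count forward from the earlier date (April 10, 2155) to the later (August 26, 2155):
April 2155: 30 − 10 = 20 days remain.
Then May (31), June (30), July (31): 31 + 30 + 31 = 92 days.
August 1–26, 2155: 26 days.
Total: 20 + 92 + 26 = 138 days.
138 mod 7 = 5, so 5 days before Tuesday is Thursday.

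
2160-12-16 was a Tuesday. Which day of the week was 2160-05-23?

Friday

Count forward from the earlier date (May 23, 2160) to the later (December 16, 2160):
May 2160: 31 − 23 = 8 days remain.
Then June (30), July (31), August (31), September (30), October (31), November (30): 30 + 31 + 31 + 30 + 31 + 30 = 183 days.
December 1–16, 2160: 16 days.
Total: 8 + 183 + 16 = 207 days.
207 mod 7 = 4, so 4 days before Tuesday is Friday.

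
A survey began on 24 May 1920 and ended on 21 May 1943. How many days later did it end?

From May 24, 1920 to May 24, 1942: 22 years, of which 5 contain a Feb 29 — 17×365 + 5×366 = 8035 days.
May 1942: 31 − 24 = 7 days remain.
Then 11 full months totalling 334 days.
May 1–21, 1943: 21 days.
Residual: 362 days.
Total: 8397 days.

8397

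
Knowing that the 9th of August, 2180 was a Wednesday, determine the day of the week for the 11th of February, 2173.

Count forward from the earlier date (February 11, 2173) to the later (August 9, 2180):
Day-of-year of February 11, 2173: 42.
Day-of-year of August 9, 2180: 222.
2173 has 365 days, so 365 − 42 = 323 days remain in 2173.
Full years: 2174: 365; 2175: 365; 2176: 366; 2177: 365; 2178: 365; 2179: 365. Sum = 2191.
Total: 323 + 2191 + 222 = 2736 days.
2736 mod 7 = 6, so 6 days before Wednesday is Thursday.

Thursday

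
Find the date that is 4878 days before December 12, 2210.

August 3, 2197

Count 4878 days before December 12, 2210:
From August 3, 2197 to August 3, 2210: 13 years, of which 2 contain a Feb 29 — 11×365 + 2×366 = 4747 days.
(2200 is not a leap year (divisible by 100 but not 400).)
August 2210: 31 − 3 = 28 days remain.
Then September (30), October (31), November (30): 30 + 31 + 30 = 91 days.
December 1–12, 2210: 12 days.
Residual: 131 days.
Total: 4878 days.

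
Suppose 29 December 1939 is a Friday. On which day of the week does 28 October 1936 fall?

Wednesday

Count forward from the earlier date (October 28, 1936) to the later (December 29, 1939):
Day-of-year of October 28, 1936: 302.
Day-of-year of December 29, 1939: 363.
1936 has 366 days, so 366 − 302 = 64 days remain in 1936.
Full years: 1937: 365; 1938: 365. Sum = 730.
Total: 64 + 730 + 363 = 1157 days.
1157 mod 7 = 2, so 2 days before Friday is Wednesday.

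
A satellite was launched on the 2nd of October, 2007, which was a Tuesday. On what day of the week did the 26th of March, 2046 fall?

From October 2, 2007 to October 2, 2045: 38 years, of which 10 contain a Feb 29 — 28×365 + 10×366 = 13880 days.
October 2045: 31 − 2 = 29 days remain.
Then November (30), December (31), January (31), February 2046 (28): 30 + 31 + 31 + 28 = 120 days.
March 1–26, 2046: 26 days.
Residual: 175 days.
Total: 14055 days.
14055 mod 7 = 6, so 6 days after Tuesday is Monday.

Monday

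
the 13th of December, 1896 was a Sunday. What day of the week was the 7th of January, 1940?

From December 13, 1896 to December 13, 1939: 43 years, of which 9 contain a Feb 29 — 34×365 + 9×366 = 15704 days.
(1900 is not a leap year (divisible by 100 but not 400).)
December 1939: 31 − 13 = 18 days remain.
January 1–7, 1940: 7 days.
Residual: 25 days.
Total: 15729 days.
15729 is a multiple of 7, so the 7th of January, 1940 falls on the same weekday: Sunday.

Sunday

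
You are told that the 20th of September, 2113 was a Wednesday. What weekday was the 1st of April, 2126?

Monday

From September 20, 2113 to September 20, 2125: 12 years, of which 3 contain a Feb 29 — 9×365 + 3×366 = 4383 days.
September 2125: 30 − 20 = 10 days remain.
Then October (31), November (30), December (31), January (31), February 2126 (28), March (31): 31 + 30 + 31 + 31 + 28 + 31 = 182 days.
April 1, 2126: 1 day.
Residual: 193 days.
Total: 4576 days.
4576 mod 7 = 5, so 5 days after Wednesday is Monday.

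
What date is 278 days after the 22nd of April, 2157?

the 25th of January, 2158

Count 278 days after April 22, 2157:
April 2157: 30 − 22 = 8 days remain.
Then May (31), June (30), July (31), August (31), September (30), October (31), November (30), December (31): 31 + 30 + 31 + 31 + 30 + 31 + 30 + 31 = 245 days.
January 1–25, 2158: 25 days.
Residual: 278 days.
Total: 278 days.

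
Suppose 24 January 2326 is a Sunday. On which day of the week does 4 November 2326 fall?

Thursday

January 2326: 31 − 24 = 7 days remain.
Then 9 full months totalling 273 days.
November 1–4, 2326: 4 days.
Total: 7 + 273 + 4 = 284 days.
284 mod 7 = 4, so 4 days after Sunday is Thursday.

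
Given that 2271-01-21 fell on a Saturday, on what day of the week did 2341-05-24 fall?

From January 21, 2271 to January 21, 2341: 70 years, of which 17 contain a Feb 29 — 53×365 + 17×366 = 25567 days.
(2300 is not a leap year (divisible by 100 but not 400).)
January 2341: 31 − 21 = 10 days remain.
Then February 2341 (28), March (31), April (30): 28 + 31 + 30 = 89 days.
May 1–24, 2341: 24 days.
Residual: 123 days.
Total: 25690 days.
25690 is a multiple of 7, so 2341-05-24 falls on the same weekday: Saturday.

Saturday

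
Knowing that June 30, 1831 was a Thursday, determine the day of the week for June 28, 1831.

Tuesday

Count forward from the earlier date (June 28, 1831) to the later (June 30, 1831):
Within June 1831: 30 − 28 = 2 days.
2 mod 7 = 2, so 2 days before Thursday is Tuesday.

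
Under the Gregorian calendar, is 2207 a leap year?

No

2207 is not a leap year.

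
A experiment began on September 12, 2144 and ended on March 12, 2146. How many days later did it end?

546

September 2144: 30 − 12 = 18 days remain.
Then 17 full months totalling 516 days.
March 1–12, 2146: 12 days.
Total: 18 + 516 + 12 = 546 days.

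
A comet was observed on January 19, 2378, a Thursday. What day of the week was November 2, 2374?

Count forward from the earlier date (November 2, 2374) to the later (January 19, 2378):
Day-of-year of November 2, 2374: 306.
Day-of-year of January 19, 2378: 19.
2374 has 365 days, so 365 − 306 = 59 days remain in 2374.
Full years: 2375: 365; 2376: 366; 2377: 365. Sum = 1096.
Total: 59 + 1096 + 19 = 1174 days.
1174 mod 7 = 5, so 5 days before Thursday is Saturday.

Saturday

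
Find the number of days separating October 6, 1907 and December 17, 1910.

Day-of-year of October 6, 1907: 279.
Day-of-year of December 17, 1910: 351.
1907 has 365 days, so 365 − 279 = 86 days remain in 1907.
Full years: 1908: 366; 1909: 365. Sum = 731.
Total: 86 + 731 + 351 = 1168 days.

1168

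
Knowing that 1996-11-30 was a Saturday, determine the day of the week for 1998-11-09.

Monday

November 1996: 30 − 30 = 0 days remain.
Then 23 full months totalling 700 days.
November 1–9, 1998: 9 days.
Total: 0 + 700 + 9 = 709 days.
709 mod 7 = 2, so 2 days after Saturday is Monday.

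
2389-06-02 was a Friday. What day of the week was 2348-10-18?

Monday

Count forward from the earlier date (October 18, 2348) to the later (June 2, 2389):
Day-of-year of October 18, 2348: 292.
Day-of-year of June 2, 2389: 153.
2348 has 366 days, so 366 − 292 = 74 days remain in 2348.
Full years 2349–2388: 30 common + 10 leap = 30×365 + 10×366 = 14610 days.
Total: 74 + 14610 + 153 = 14837 days.
14837 mod 7 = 4, so 4 days before Friday is Monday.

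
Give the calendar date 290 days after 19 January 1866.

5 November 1866

Count 290 days after January 19, 1866:
January 1866: 31 − 19 = 12 days remain.
Then 9 full months totalling 273 days.
November 1–5, 1866: 5 days.
Total: 12 + 273 + 5 = 290 days.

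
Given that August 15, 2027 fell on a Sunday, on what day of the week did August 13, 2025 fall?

Count forward from the earlier date (August 13, 2025) to the later (August 15, 2027):
August 13, 2025 → August 13, 2026: 365 days.
August 13, 2026 → August 13, 2027: 365 days.
Within August 2027: 15 − 13 = 2 days.
Total: 732 days.
732 mod 7 = 4, so 4 days before Sunday is Wednesday.

Wednesday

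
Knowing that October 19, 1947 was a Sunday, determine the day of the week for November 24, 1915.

Count forward from the earlier date (November 24, 1915) to the later (October 19, 1947):
From November 24, 1915 to November 24, 1946: 31 years, of which 8 contain a Feb 29 — 23×365 + 8×366 = 11323 days.
November 1946: 30 − 24 = 6 days remain.
Then 10 full months totalling 304 days.
October 1–19, 1947: 19 days.
Residual: 329 days.
Total: 11652 days.
11652 mod 7 = 4, so 4 days before Sunday is Wednesday.

Wednesday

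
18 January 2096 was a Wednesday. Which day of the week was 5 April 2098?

Saturday

January 2096: 31 − 18 = 13 days remain.
Then 26 full months totalling 790 days.
April 1–5, 2098: 5 days.
Total: 13 + 790 + 5 = 808 days.
808 mod 7 = 3, so 3 days after Wednesday is Saturday.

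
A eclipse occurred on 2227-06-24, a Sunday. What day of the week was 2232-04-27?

Day-of-year of June 24, 2227: 175.
Day-of-year of April 27, 2232: 118.
2227 has 365 days, so 365 − 175 = 190 days remain in 2227.
Full years: 2228: 366; 2229: 365; 2230: 365; 2231: 365. Sum = 1461.
Total: 190 + 1461 + 118 = 1769 days.
1769 mod 7 = 5, so 5 days after Sunday is Friday.

Friday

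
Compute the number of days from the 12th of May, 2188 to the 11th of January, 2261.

26541

From May 12, 2188 to May 12, 2260: 72 years, of which 17 contain a Feb 29 — 55×365 + 17×366 = 26297 days.
(2200 is not a leap year (divisible by 100 but not 400).)
May 2260: 31 − 12 = 19 days remain.
Then June (30), July (31), August (31), September (30), October (31), November (30), December (31): 30 + 31 + 31 + 30 + 31 + 30 + 31 = 214 days.
January 1–11, 2261: 11 days.
Residual: 244 days.
Total: 26541 days.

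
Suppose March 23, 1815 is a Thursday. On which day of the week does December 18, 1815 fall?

Monday

March 1815: 31 − 23 = 8 days remain.
Then April (30), May (31), June (30), July (31), August (31), September (30), October (31), November (30): 30 + 31 + 30 + 31 + 31 + 30 + 31 + 30 = 244 days.
December 1–18, 1815: 18 days.
Total: 8 + 244 + 18 = 270 days.
270 mod 7 = 4, so 4 days after Thursday is Monday.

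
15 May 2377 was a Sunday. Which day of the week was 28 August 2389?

Monday

From May 15, 2377 to May 15, 2389: 12 years, of which 3 contain a Feb 29 — 9×365 + 3×366 = 4383 days.
May 2389: 31 − 15 = 16 days remain.
Then June (30), July (31): 30 + 31 = 61 days.
August 1–28, 2389: 28 days.
Residual: 105 days.
Total: 4488 days.
4488 mod 7 = 1, so 1 day after Sunday is Monday.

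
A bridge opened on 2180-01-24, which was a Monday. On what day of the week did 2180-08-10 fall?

Thursday

January 2180: 31 − 24 = 7 days remain.
Then February 2180 (29), March (31), April (30), May (31), June (30), July (31): 29 + 31 + 30 + 31 + 30 + 31 = 182 days.
August 1–10, 2180: 10 days.
Total: 7 + 182 + 10 = 199 days.
199 mod 7 = 3, so 3 days after Monday is Thursday.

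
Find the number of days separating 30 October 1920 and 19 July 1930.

3549

Day-of-year of October 30, 1920: 304.
Day-of-year of July 19, 1930: 200.
1920 has 366 days, so 366 − 304 = 62 days remain in 1920.
Full years 1921–1929: 7 common + 2 leap = 7×365 + 2×366 = 3287 days.
Total: 62 + 3287 + 200 = 3549 days.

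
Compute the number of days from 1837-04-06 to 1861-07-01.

Day-of-year of April 6, 1837: 96.
Day-of-year of July 1, 1861: 182.
1837 has 365 days, so 365 − 96 = 269 days remain in 1837.
Full years 1838–1860: 17 common + 6 leap = 17×365 + 6×366 = 8401 days.
Total: 269 + 8401 + 182 = 8852 days.

8852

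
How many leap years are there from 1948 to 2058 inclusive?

28

Years divisible by 4: 1948, 1952, …, 2056 — 28 in all.
2000 is divisible by 400, so still leap.
No century exceptions apply. Count: 28.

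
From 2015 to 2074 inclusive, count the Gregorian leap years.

Years divisible by 4: 2016, 2020, …, 2072 — 15 in all.
No century exceptions apply. Count: 15.

15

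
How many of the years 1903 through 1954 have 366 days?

Years divisible by 4: 1904, 1908, …, 1952 — 13 in all.
No century exceptions apply. Count: 13.

13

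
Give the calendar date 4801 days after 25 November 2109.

17 January 2123

Count 4801 days after November 25, 2109:
Day-of-year of November 25, 2109: 329.
Day-of-year of January 17, 2123: 17.
2109 has 365 days, so 365 − 329 = 36 days remain in 2109.
Full years 2110–2122: 10 common + 3 leap = 10×365 + 3×366 = 4748 days.
Total: 36 + 4748 + 17 = 4801 days.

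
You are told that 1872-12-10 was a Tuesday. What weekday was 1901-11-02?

Saturday

From December 10, 1872 to December 10, 1900: 28 years, of which 6 contain a Feb 29 — 22×365 + 6×366 = 10226 days.
(1900 is not a leap year (divisible by 100 but not 400).)
December 1900: 31 − 10 = 21 days remain.
Then 10 full months totalling 304 days.
November 1–2, 1901: 2 days.
Residual: 327 days.
Total: 10553 days.
10553 mod 7 = 4, so 4 days after Tuesday is Saturday.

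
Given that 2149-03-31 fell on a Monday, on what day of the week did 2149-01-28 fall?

Count forward from the earlier date (January 28, 2149) to the later (March 31, 2149):
January 2149: 31 − 28 = 3 days remain.
Then February 2149 (28): 28 days.
March 1–31, 2149: 31 days.
Total: 3 + 28 + 31 = 62 days.
62 mod 7 = 6, so 6 days before Monday is Tuesday.

Tuesday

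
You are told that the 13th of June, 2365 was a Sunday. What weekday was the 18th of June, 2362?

Monday

Count forward from the earlier date (June 18, 2362) to the later (June 13, 2365):
June 18, 2362 → June 18, 2363: 365 days.
June 18, 2363 → June 18, 2364: 366 days (2364 is a leap year).
June 2364: 30 − 18 = 12 days remain.
Then 11 full months totalling 335 days.
June 1–13, 2365: 13 days.
Residual: 360 days.
Total: 1091 days.
1091 mod 7 = 6, so 6 days before Sunday is Monday.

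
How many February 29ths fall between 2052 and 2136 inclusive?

21

Years divisible by 4: 2052, 2056, …, 2136 — 22 in all.
Of these, 2100 is divisible by 100 but not 400, so not leap.
Leap years: 22 − 1 = 21.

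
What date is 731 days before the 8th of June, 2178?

the 7th of June, 2176

Count 731 days before June 8, 2178:
June 2176: 30 − 7 = 23 days remain.
Then 23 full months totalling 700 days.
June 1–8, 2178: 8 days.
Total: 23 + 700 + 8 = 731 days.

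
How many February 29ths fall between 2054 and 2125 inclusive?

17

Years divisible by 4: 2056, 2060, …, 2124 — 18 in all.
Of these, 2100 is divisible by 100 but not 400, so not leap.
Leap years: 18 − 1 = 17.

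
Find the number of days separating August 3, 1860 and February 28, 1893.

Day-of-year of August 3, 1860: 216.
Day-of-year of February 28, 1893: 59.
1860 has 366 days, so 366 − 216 = 150 days remain in 1860.
Full years 1861–1892: 24 common + 8 leap = 24×365 + 8×366 = 11688 days.
Total: 150 + 11688 + 59 = 11897 days.

11897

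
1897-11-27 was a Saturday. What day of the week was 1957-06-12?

Wednesday

From November 27, 1897 to November 27, 1956: 59 years, of which 14 contain a Feb 29 — 45×365 + 14×366 = 21549 days.
(1900 is not a leap year (divisible by 100 but not 400).)
November 1956: 30 − 27 = 3 days remain.
Then December (31), January (31), February 1957 (28), March (31), April (30), May (31): 31 + 31 + 28 + 31 + 30 + 31 = 182 days.
June 1–12, 1957: 12 days.
Residual: 197 days.
Total: 21746 days.
21746 mod 7 = 4, so 4 days after Saturday is Wednesday.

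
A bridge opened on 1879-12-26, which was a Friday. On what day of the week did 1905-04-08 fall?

Day-of-year of December 26, 1879: 360.
Day-of-year of April 8, 1905: 98.
1879 has 365 days, so 365 − 360 = 5 days remain in 1879.
Full years 1880–1904: 19 common + 6 leap = 19×365 + 6×366 = 9131 days.
Total: 5 + 9131 + 98 = 9234 days.
9234 mod 7 = 1, so 1 day after Friday is Saturday.

Saturday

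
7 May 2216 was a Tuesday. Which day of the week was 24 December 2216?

Tuesday

May 2216: 31 − 7 = 24 days remain.
Then June (30), July (31), August (31), September (30), October (31), November (30): 30 + 31 + 31 + 30 + 31 + 30 = 183 days.
December 1–24, 2216: 24 days.
Total: 24 + 183 + 24 = 231 days.
231 is a multiple of 7, so 24 December 2216 falls on the same weekday: Tuesday.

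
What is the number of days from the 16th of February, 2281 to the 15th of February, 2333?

From February 16, 2281 to February 16, 2332: 51 years, of which 11 contain a Feb 29 — 40×365 + 11×366 = 18626 days.
(2300 is not a leap year (divisible by 100 but not 400).)
February 2332: 29 − 16 = 13 days remain (2332 is a leap year, so February has 29 days).
Then 11 full months totalling 337 days.
February 1–15, 2333: 15 days (2333 is not a leap year).
Residual: 365 days.
Total: 18991 days.

18991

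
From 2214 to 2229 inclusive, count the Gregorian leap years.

4

Years divisible by 4 in [2214, 2229]: 2216, 2220, 2224, 2228.
No century exceptions apply. Count: 4.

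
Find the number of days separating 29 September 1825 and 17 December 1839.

Day-of-year of September 29, 1825: 272.
Day-of-year of December 17, 1839: 351.
1825 has 365 days, so 365 − 272 = 93 days remain in 1825.
Full years 1826–1838: 10 common + 3 leap = 10×365 + 3×366 = 4748 days.
Total: 93 + 4748 + 351 = 5192 days.

5192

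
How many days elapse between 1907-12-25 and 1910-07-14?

Day-of-year of December 25, 1907: 359.
Day-of-year of July 14, 1910: 195.
1907 has 365 days, so 365 − 359 = 6 days remain in 1907.
Full years: 1908: 366; 1909: 365. Sum = 731.
Total: 6 + 731 + 195 = 932 days.

932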